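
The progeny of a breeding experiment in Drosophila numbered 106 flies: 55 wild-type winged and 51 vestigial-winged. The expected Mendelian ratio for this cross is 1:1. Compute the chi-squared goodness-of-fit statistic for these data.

0.151

The 1:1 ratio has 2 parts, so with N = 106 the expected counts are:
  wild-type winged: 106 × 1/2 = 53
  vestigial-winged: 106 × 1/2 = 53
χ² = Σ (O − E)² / E
  wild-type winged: (55 − 53)² / 53 = 0.0755
  vestigial-winged: (51 − 53)² / 53 = 0.0755
χ² = 0.0755 + 0.0755 = 0.151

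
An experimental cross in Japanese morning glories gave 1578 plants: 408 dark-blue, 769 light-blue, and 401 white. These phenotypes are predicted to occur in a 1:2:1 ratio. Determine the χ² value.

The 1:2:1 ratio has 4 parts, so with N = 1578 the expected counts are:
  dark-blue: 1578 × 1/4 = 394.5
  light-blue: 1578 × 2/4 = 789
  white: 1578 × 1/4 = 394.5
χ² = Σ (O − E)² / E
  dark-blue: (408 − 394.5)² / 394.5 = 0.4620
  light-blue: (769 − 789)² / 789 = 0.5070
  white: (401 − 394.5)² / 394.5 = 0.1071
χ² = 0.4620 + 0.5070 + 0.1071 = 1.0761 ≈ 1.076

1.076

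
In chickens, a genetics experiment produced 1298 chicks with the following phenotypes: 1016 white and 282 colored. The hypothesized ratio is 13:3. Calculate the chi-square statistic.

7.545

Under the 13:3 hypothesis (Σ ratio = 16, N = 1298):
  white: 1298 × 13/16 = 1054.625
  colored: 1298 × 3/16 = 243.375
χ² = Σ (O − E)² / E
  white: (1016 − 1054.625)² / 1054.625 = 1.4146
  colored: (282 − 243.375)² / 243.375 = 6.1300
χ² = 1.4146 + 6.1300 = 7.5446 ≈ 7.545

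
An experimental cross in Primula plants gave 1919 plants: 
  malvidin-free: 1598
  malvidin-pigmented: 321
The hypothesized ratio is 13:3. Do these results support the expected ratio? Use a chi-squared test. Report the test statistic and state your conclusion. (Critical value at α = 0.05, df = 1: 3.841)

5.153; not consistent

Total ratio parts = 16. Expected numbers out of 1919:
  malvidin-free: 1919 × 13/16 = 1559.1875
  malvidin-pigmented: 1919 × 3/16 = 359.8125
χ² = Σ (O − E)² / E
  malvidin-free: (1598 − 1559.1875)² / 1559.1875 = 0.9662
  malvidin-pigmented: (321 − 359.8125)² / 359.8125 = 4.1867
χ² = 0.9662 + 4.1867 = 5.1529 ≈ 5.153
Degrees of freedom = 2 − 1 = 1; critical value at α = 0.05 is 3.841.
Since 5.153 > 3.841, we reject the null hypothesis — the data do not fit the 13:3 ratio.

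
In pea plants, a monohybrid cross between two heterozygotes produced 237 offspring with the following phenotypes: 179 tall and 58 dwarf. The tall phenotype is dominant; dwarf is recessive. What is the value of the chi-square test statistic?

For a monohybrid cross between heterozygotes with complete dominance, the expected phenotypic ratio is 3:1.
Under the 3:1 hypothesis (Σ ratio = 4, N = 237):
  tall: 237 × 3/4 = 177.75
  dwarf: 237 × 1/4 = 59.25
χ² = Σ (O − E)² / E
  tall: (179 − 177.75)² / 177.75 = 0.0088
  dwarf: (58 − 59.25)² / 59.25 = 0.0264
χ² = 0.0088 + 0.0264 = 0.0352 ≈ 0.035

0.035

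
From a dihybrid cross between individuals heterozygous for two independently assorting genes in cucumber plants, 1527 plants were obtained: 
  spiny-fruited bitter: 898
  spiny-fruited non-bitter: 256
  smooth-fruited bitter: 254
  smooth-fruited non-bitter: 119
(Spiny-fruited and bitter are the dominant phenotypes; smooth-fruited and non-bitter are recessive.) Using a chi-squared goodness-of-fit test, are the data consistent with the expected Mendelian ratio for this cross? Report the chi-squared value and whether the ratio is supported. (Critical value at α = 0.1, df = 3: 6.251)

14.450; not consistent

A dihybrid F₂ with independent assortment and complete dominance at both loci gives a 9:3:3:1 phenotypic ratio.
Expected counts for N = 1527 under a 9:3:3:1 ratio (total parts = 16):
  spiny-fruited bitter: 1527 × 9/16 = 858.9375
  spiny-fruited non-bitter: 1527 × 3/16 = 286.3125
  smooth-fruited bitter: 1527 × 3/16 = 286.3125
  smooth-fruited non-bitter: 1527 × 1/16 = 95.4375
χ² = Σ (O − E)² / E
  spiny-fruited bitter: (898 − 858.9375)² / 858.9375 = 1.7765
  spiny-fruited non-bitter: (256 − 286.3125)² / 286.3125 = 3.2092
  smooth-fruited bitter: (254 − 286.3125)² / 286.3125 = 3.6467
  smooth-fruited non-bitter: (119 − 95.4375)² / 95.4375 = 5.8173
χ² = 1.7765 + 3.2092 + 3.6467 + 5.8173 = 14.4497 ≈ 14.450
Degrees of freedom = 4 − 1 = 3; critical value at α = 0.1 is 6.251.
Since 14.450 > 6.251, we reject the null hypothesis — the data do not fit the 9:3:3:1 ratio.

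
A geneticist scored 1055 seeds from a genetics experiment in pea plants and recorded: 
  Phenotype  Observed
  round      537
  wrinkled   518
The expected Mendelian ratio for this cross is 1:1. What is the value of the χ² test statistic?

Under the 1:1 hypothesis (Σ ratio = 2, N = 1055):
  round: 1055 × 1/2 = 527.5
  wrinkled: 1055 × 1/2 = 527.5
χ² = Σ (O − E)² / E
  round: (537 − 527.5)² / 527.5 = 0.1711
  wrinkled: (518 − 527.5)² / 527.5 = 0.1711
χ² = 0.1711 + 0.1711 = 0.3422 ≈ 0.342

0.342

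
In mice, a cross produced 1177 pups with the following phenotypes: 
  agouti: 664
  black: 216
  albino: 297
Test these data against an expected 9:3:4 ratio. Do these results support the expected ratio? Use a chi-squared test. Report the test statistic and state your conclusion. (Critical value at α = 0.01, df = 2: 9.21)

0.131; consistent

Expected counts for N = 1177 under a 9:3:4 ratio (total parts = 16):
  agouti: 1177 × 9/16 = 662.0625
  black: 1177 × 3/16 = 220.6875
  albino: 1177 × 4/16 = 294.25
χ² = Σ (O − E)² / E
  agouti: (664 − 662.0625)² / 662.0625 = 0.0057
  black: (216 − 220.6875)² / 220.6875 = 0.0996
  albino: (297 − 294.25)² / 294.25 = 0.0257
χ² = 0.0057 + 0.0996 + 0.0257 = 0.131
Degrees of freedom = 3 − 1 = 2; critical value at α = 0.01 is 9.21.
Since 0.131 < 9.21, we fail to reject the null hypothesis — the data are consistent with the 9:3:4 ratio.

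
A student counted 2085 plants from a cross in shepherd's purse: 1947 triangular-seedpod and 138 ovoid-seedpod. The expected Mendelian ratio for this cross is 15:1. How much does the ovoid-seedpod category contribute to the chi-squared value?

Expected counts for N = 2085 under a 15:1 ratio (total parts = 16):
  triangular-seedpod: 2085 × 15/16 = 1954.6875
  ovoid-seedpod: 2085 × 1/16 = 130.3125
Contribution of ovoid-seedpod: (138 − 130.3125)² / 130.3125 = 0.4535

0.454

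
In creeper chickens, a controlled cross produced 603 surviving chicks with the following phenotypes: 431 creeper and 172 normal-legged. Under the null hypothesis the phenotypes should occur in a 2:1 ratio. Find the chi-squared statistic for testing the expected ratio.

6.276

Expected counts for N = 603 under a 2:1 ratio (total parts = 3):
  creeper: 603 × 2/3 = 402
  normal-legged: 603 × 1/3 = 201
χ² = Σ (O − E)² / E
  creeper: (431 − 402)² / 402 = 2.0920
  normal-legged: (172 − 201)² / 201 = 4.1841
χ² = 2.0920 + 4.1841 = 6.2761 ≈ 6.276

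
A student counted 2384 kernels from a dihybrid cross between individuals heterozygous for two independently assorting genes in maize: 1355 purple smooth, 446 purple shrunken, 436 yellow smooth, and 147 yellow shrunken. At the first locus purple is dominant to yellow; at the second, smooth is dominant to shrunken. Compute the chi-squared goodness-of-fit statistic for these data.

A dihybrid F₂ with independent assortment and complete dominance at both loci gives a 9:3:3:1 phenotypic ratio.
Expected counts for N = 2384 under a 9:3:3:1 ratio (total parts = 16):
  purple smooth: 2384 × 9/16 = 1341
  purple shrunken: 2384 × 3/16 = 447
  yellow smooth: 2384 × 3/16 = 447
  yellow shrunken: 2384 × 1/16 = 149
χ² = Σ (O − E)² / E
  purple smooth: (1355 − 1341)² / 1341 = 0.1462
  purple shrunken: (446 − 447)² / 447 = 0.0022
  yellow smooth: (436 − 447)² / 447 = 0.2707
  yellow shrunken: (147 − 149)² / 149 = 0.0268
χ² = 0.1462 + 0.0022 + 0.2707 + 0.0268 = 0.4459 ≈ 0.446

0.446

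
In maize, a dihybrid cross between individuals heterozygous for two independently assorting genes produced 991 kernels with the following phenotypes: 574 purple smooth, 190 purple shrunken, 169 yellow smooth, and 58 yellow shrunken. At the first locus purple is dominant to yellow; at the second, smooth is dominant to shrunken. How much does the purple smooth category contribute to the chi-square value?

0.492

A dihybrid F₂ with independent assortment and complete dominance at both loci gives a 9:3:3:1 phenotypic ratio.
The 9:3:3:1 ratio has 16 parts, so with N = 991 the expected counts are:
  purple smooth: 991 × 9/16 = 557.4375
  purple shrunken: 991 × 3/16 = 185.8125
  yellow smooth: 991 × 3/16 = 185.8125
  yellow shrunken: 991 × 1/16 = 61.9375
Contribution of purple smooth: (574 − 557.4375)² / 557.4375 = 0.4921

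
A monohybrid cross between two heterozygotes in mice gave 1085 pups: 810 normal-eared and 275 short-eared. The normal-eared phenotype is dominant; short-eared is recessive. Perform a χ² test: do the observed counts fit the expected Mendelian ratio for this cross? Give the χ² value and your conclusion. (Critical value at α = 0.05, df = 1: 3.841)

0.069; consistent

For a monohybrid cross between heterozygotes with complete dominance, the expected phenotypic ratio is 3:1.
Expected counts for N = 1085 under a 3:1 ratio (total parts = 4):
  normal-eared: 1085 × 3/4 = 813.75
  short-eared: 1085 × 1/4 = 271.25
χ² = Σ (O − E)² / E
  normal-eared: (810 − 813.75)² / 813.75 = 0.0173
  short-eared: (275 − 271.25)² / 271.25 = 0.0518
χ² = 0.0173 + 0.0518 = 0.0691 ≈ 0.069
Degrees of freedom = 2 − 1 = 1; critical value at α = 0.05 is 3.841.
Since 0.069 < 3.841, we fail to reject the null hypothesis — the data are consistent with the 3:1 ratio.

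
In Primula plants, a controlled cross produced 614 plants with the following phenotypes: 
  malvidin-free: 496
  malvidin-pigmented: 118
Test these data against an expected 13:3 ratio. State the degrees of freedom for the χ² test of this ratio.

1

A goodness-of-fit test with 2 phenotype classes has df = 2 − 1 = 1.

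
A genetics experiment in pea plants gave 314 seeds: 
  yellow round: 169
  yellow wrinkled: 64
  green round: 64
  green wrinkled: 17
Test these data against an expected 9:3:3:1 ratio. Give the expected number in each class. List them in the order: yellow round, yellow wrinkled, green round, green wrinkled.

Expected counts for N = 314 under a 9:3:3:1 ratio (total parts = 16):
  yellow round: 314 × 9/16 = 176.625
  yellow wrinkled: 314 × 3/16 = 58.875
  green round: 314 × 3/16 = 58.875
  green wrinkled: 314 × 1/16 = 19.625

176.625, 58.875, 58.875, 19.625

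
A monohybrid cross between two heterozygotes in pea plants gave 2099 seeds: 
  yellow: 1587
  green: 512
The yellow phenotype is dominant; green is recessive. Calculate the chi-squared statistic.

0.413

For a monohybrid cross between heterozygotes with complete dominance, the expected phenotypic ratio is 3:1.
Total ratio parts = 4. Expected numbers out of 2099:
  yellow: 2099 × 3/4 = 1574.25
  green: 2099 × 1/4 = 524.75
χ² = Σ (O − E)² / E
  yellow: (1587 − 1574.25)² / 1574.25 = 0.1033
  green: (512 − 524.75)² / 524.75 = 0.3098
χ² = 0.1033 + 0.3098 = 0.4131 ≈ 0.413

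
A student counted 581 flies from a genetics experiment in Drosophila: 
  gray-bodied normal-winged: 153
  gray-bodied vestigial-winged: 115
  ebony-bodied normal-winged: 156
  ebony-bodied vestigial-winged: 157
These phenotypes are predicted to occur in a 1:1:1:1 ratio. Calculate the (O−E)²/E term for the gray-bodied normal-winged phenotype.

Under the 1:1:1:1 hypothesis (Σ ratio = 4, N = 581):
  gray-bodied normal-winged: 581 × 1/4 = 145.25
  gray-bodied vestigial-winged: 581 × 1/4 = 145.25
  ebony-bodied normal-winged: 581 × 1/4 = 145.25
  ebony-bodied vestigial-winged: 581 × 1/4 = 145.25
Contribution of gray-bodied normal-winged: (153 − 145.25)² / 145.25 = 0.4135

0.414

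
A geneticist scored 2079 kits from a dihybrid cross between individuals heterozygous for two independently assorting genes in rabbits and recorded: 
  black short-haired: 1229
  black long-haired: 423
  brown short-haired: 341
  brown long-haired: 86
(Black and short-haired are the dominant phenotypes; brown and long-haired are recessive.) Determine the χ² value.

26.829

A dihybrid F₂ with independent assortment and complete dominance at both loci gives a 9:3:3:1 phenotypic ratio.
Total ratio parts = 16. Expected numbers out of 2079:
  black short-haired: 2079 × 9/16 = 1169.4375
  black long-haired: 2079 × 3/16 = 389.8125
  brown short-haired: 2079 × 3/16 = 389.8125
  brown long-haired: 2079 × 1/16 = 129.9375
χ² = Σ (O − E)² / E
  black short-haired: (1229 − 1169.4375)² / 1169.4375 = 3.0337
  black long-haired: (423 − 389.8125)² / 389.8125 = 2.8255
  brown short-haired: (341 − 389.8125)² / 389.8125 = 6.1123
  brown long-haired: (86 − 129.9375)² / 129.9375 = 14.8572
χ² = 3.0337 + 2.8255 + 6.1123 + 14.8572 = 26.8287 ≈ 26.829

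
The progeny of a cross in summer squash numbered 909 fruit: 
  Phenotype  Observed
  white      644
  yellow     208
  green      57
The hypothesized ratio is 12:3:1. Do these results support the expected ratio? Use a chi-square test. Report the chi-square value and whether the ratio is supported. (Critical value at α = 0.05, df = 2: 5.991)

Expected counts for N = 909 under a 12:3:1 ratio (total parts = 16):
  white: 909 × 12/16 = 681.75
  yellow: 909 × 3/16 = 170.4375
  green: 909 × 1/16 = 56.8125
χ² = Σ (O − E)² / E
  white: (644 − 681.75)² / 681.75 = 2.0903
  yellow: (208 − 170.4375)² / 170.4375 = 8.2784
  green: (57 − 56.8125)² / 56.8125 = 0.0006
χ² = 2.0903 + 8.2784 + 0.0006 = 10.3693 ≈ 10.369
Degrees of freedom = 3 − 1 = 2; critical value at α = 0.05 is 5.991.
Since 10.369 > 5.991, we reject the null hypothesis — the data do not fit the 12:3:1 ratio.

10.369; not consistent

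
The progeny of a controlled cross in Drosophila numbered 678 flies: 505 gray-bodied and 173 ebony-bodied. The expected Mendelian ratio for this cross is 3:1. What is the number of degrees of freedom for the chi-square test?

1

A goodness-of-fit test with 2 phenotype classes has df = 2 − 1 = 1.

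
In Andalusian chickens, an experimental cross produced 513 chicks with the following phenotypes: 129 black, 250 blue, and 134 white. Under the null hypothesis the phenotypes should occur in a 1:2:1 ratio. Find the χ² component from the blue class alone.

0.165

The 1:2:1 ratio has 4 parts, so with N = 513 the expected counts are:
  black: 513 × 1/4 = 128.25
  blue: 513 × 2/4 = 256.5
  white: 513 × 1/4 = 128.25
Contribution of blue: (250 − 256.5)² / 256.5 = 0.1647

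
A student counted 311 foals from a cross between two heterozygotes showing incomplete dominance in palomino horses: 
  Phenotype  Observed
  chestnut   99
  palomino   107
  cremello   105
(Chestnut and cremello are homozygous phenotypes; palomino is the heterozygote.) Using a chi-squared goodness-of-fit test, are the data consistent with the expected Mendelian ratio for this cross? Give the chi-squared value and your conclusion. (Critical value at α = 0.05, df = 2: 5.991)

With incomplete dominance, a heterozygote × heterozygote cross gives a 1:2:1 phenotypic ratio.
Total ratio parts = 4. Expected numbers out of 311:
  chestnut: 311 × 1/4 = 77.75
  palomino: 311 × 2/4 = 155.5
  cremello: 311 × 1/4 = 77.75
χ² = Σ (O − E)² / E
  chestnut: (99 − 77.75)² / 77.75 = 5.8079
  palomino: (107 − 155.5)² / 155.5 = 15.1270
  cremello: (105 − 77.75)² / 77.75 = 9.5506
χ² = 5.8079 + 15.1270 + 9.5506 = 30.4855 ≈ 30.486
Degrees of freedom = 3 − 1 = 2; critical value at α = 0.05 is 5.991.
Since 30.486 > 5.991, we reject the null hypothesis — the data do not fit the 1:2:1 ratio.

30.486; not consistent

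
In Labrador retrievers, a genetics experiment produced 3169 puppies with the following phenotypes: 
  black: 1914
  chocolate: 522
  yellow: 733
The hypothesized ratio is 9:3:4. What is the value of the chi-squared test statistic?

Under the 9:3:4 hypothesis (Σ ratio = 16, N = 3169):
  black: 3169 × 9/16 = 1782.5625
  chocolate: 3169 × 3/16 = 594.1875
  yellow: 3169 × 4/16 = 792.25
χ² = Σ (O − E)² / E
  black: (1914 − 1782.5625)² / 1782.5625 = 9.6916
  chocolate: (522 − 594.1875)² / 594.1875 = 8.7700
  yellow: (733 − 792.25)² / 792.25 = 4.4311
χ² = 9.6916 + 8.7700 + 4.4311 = 22.8927 ≈ 22.893

22.893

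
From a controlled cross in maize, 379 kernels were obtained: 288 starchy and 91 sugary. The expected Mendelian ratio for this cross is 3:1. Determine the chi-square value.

0.198

Total ratio parts = 4. Expected numbers out of 379:
  starchy: 379 × 3/4 = 284.25
  sugary: 379 × 1/4 = 94.75
χ² = Σ (O − E)² / E
  starchy: (288 − 284.25)² / 284.25 = 0.0495
  sugary: (91 − 94.75)² / 94.75 = 0.1484
χ² = 0.0495 + 0.1484 = 0.1979 ≈ 0.198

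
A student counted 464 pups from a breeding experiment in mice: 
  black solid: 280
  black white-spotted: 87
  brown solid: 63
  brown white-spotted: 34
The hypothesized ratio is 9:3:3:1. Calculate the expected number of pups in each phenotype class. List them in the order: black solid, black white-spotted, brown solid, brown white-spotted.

Total ratio parts = 16. Expected numbers out of 464:
  black solid: 464 × 9/16 = 261
  black white-spotted: 464 × 3/16 = 87
  brown solid: 464 × 3/16 = 87
  brown white-spotted: 464 × 1/16 = 29

261, 87, 87, 29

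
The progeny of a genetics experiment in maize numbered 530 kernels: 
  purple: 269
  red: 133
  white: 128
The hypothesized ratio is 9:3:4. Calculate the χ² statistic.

14.376

Total ratio parts = 16. Expected numbers out of 530:
  purple: 530 × 9/16 = 298.125
  red: 530 × 3/16 = 99.375
  white: 530 × 4/16 = 132.5
χ² = Σ (O − E)² / E
  purple: (269 − 298.125)² / 298.125 = 2.8453
  red: (133 − 99.375)² / 99.375 = 11.3775
  white: (128 − 132.5)² / 132.5 = 0.1528
χ² = 2.8453 + 11.3775 + 0.1528 = 14.3756 ≈ 14.376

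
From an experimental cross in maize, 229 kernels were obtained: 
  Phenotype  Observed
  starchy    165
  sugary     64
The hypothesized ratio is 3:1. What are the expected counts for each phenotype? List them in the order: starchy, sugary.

171.75, 57.25

Under the 3:1 hypothesis (Σ ratio = 4, N = 229):
  starchy: 229 × 3/4 = 171.75
  sugary: 229 × 1/4 = 57.25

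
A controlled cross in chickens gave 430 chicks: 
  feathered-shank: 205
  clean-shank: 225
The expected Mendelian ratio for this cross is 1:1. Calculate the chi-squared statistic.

Expected counts for N = 430 under a 1:1 ratio (total parts = 2):
  feathered-shank: 430 × 1/2 = 215
  clean-shank: 430 × 1/2 = 215
χ² = Σ (O − E)² / E
  feathered-shank: (205 − 215)² / 215 = 0.4651
  clean-shank: (225 − 215)² / 215 = 0.4651
χ² = 0.4651 + 0.4651 = 0.9302 ≈ 0.930

0.930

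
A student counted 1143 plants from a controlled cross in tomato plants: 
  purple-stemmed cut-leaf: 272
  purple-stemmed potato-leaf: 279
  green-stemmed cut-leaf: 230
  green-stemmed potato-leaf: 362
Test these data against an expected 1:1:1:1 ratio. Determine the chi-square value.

32.045

Expected counts for N = 1143 under a 1:1:1:1 ratio (total parts = 4):
  purple-stemmed cut-leaf: 1143 × 1/4 = 285.75
  purple-stemmed potato-leaf: 1143 × 1/4 = 285.75
  green-stemmed cut-leaf: 1143 × 1/4 = 285.75
  green-stemmed potato-leaf: 1143 × 1/4 = 285.75
χ² = Σ (O − E)² / E
  purple-stemmed cut-leaf: (272 − 285.75)² / 285.75 = 0.6616
  purple-stemmed potato-leaf: (279 − 285.75)² / 285.75 = 0.1594
  green-stemmed cut-leaf: (230 − 285.75)² / 285.75 = 10.8769
  green-stemmed potato-leaf: (362 − 285.75)² / 285.75 = 20.3467
χ² = 0.6616 + 0.1594 + 10.8769 + 20.3467 = 32.0446 ≈ 32.045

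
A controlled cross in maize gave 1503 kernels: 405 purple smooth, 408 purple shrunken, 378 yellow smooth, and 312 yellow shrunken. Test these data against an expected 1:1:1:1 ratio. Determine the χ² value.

Under the 1:1:1:1 hypothesis (Σ ratio = 4, N = 1503):
  purple smooth: 1503 × 1/4 = 375.75
  purple shrunken: 1503 × 1/4 = 375.75
  yellow smooth: 1503 × 1/4 = 375.75
  yellow shrunken: 1503 × 1/4 = 375.75
χ² = Σ (O − E)² / E
  purple smooth: (405 − 375.75)² / 375.75 = 2.2769
  purple shrunken: (408 − 375.75)² / 375.75 = 2.7680
  yellow smooth: (378 − 375.75)² / 375.75 = 0.0135
  yellow shrunken: (312 − 375.75)² / 375.75 = 10.8159
χ² = 2.2769 + 2.7680 + 0.0135 + 10.8159 = 15.8743 ≈ 15.874

15.874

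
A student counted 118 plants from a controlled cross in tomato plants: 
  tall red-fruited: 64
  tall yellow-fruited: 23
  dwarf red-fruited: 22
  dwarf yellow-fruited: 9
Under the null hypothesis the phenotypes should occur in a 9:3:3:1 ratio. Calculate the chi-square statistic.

Under the 9:3:3:1 hypothesis (Σ ratio = 16, N = 118):
  tall red-fruited: 118 × 9/16 = 66.375
  tall yellow-fruited: 118 × 3/16 = 22.125
  dwarf red-fruited: 118 × 3/16 = 22.125
  dwarf yellow-fruited: 118 × 1/16 = 7.375
χ² = Σ (O − E)² / E
  tall red-fruited: (64 − 66.375)² / 66.375 = 0.0850
  tall yellow-fruited: (23 − 22.125)² / 22.125 = 0.0346
  dwarf red-fruited: (22 − 22.125)² / 22.125 = 0.0007
  dwarf yellow-fruited: (9 − 7.375)² / 7.375 = 0.3581
χ² = 0.0850 + 0.0346 + 0.0007 + 0.3581 = 0.4784 ≈ 0.478

0.478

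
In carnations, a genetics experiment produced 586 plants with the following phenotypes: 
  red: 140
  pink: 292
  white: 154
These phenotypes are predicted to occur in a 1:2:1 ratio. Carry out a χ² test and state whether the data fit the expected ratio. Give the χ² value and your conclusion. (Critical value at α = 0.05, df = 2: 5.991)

Under the 1:2:1 hypothesis (Σ ratio = 4, N = 586):
  red: 586 × 1/4 = 146.5
  pink: 586 × 2/4 = 293
  white: 586 × 1/4 = 146.5
χ² = Σ (O − E)² / E
  red: (140 − 146.5)² / 146.5 = 0.2884
  pink: (292 − 293)² / 293 = 0.0034
  white: (154 − 146.5)² / 146.5 = 0.3840
χ² = 0.2884 + 0.0034 + 0.3840 = 0.6758 ≈ 0.676
Degrees of freedom = 3 − 1 = 2; critical value at α = 0.05 is 5.991.
Since 0.676 < 5.991, we fail to reject the null hypothesis — the data are consistent with the 1:2:1 ratio.

0.676; consistent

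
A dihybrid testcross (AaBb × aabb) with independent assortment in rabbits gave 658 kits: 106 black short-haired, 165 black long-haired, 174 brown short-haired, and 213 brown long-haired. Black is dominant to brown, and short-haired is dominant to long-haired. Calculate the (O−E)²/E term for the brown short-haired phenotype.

A dihybrid testcross with independent assortment gives a 1:1:1:1 ratio.
Expected counts for N = 658 under a 1:1:1:1 ratio (total parts = 4):
  black short-haired: 658 × 1/4 = 164.5
  black long-haired: 658 × 1/4 = 164.5
  brown short-haired: 658 × 1/4 = 164.5
  brown long-haired: 658 × 1/4 = 164.5
Contribution of brown short-haired: (174 − 164.5)² / 164.5 = 0.5486

0.549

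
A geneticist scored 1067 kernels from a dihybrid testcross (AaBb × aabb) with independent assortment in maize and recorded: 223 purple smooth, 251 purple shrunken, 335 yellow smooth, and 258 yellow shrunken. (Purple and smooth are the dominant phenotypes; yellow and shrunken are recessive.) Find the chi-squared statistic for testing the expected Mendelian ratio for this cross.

25.855

A dihybrid testcross with independent assortment gives a 1:1:1:1 ratio.
Total ratio parts = 4. Expected numbers out of 1067:
  purple smooth: 1067 × 1/4 = 266.75
  purple shrunken: 1067 × 1/4 = 266.75
  yellow smooth: 1067 × 1/4 = 266.75
  yellow shrunken: 1067 × 1/4 = 266.75
χ² = Σ (O − E)² / E
  purple smooth: (223 − 266.75)² / 266.75 = 7.1755
  purple shrunken: (251 − 266.75)² / 266.75 = 0.9299
  yellow smooth: (335 − 266.75)² / 266.75 = 17.4623
  yellow shrunken: (258 − 266.75)² / 266.75 = 0.2870
χ² = 7.1755 + 0.9299 + 17.4623 + 0.2870 = 25.8547 ≈ 25.855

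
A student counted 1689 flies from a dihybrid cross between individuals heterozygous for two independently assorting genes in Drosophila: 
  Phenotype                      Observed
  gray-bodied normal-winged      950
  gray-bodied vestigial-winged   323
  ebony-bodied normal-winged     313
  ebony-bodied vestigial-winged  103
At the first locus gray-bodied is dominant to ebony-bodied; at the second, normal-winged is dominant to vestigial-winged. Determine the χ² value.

0.231

A dihybrid F₂ with independent assortment and complete dominance at both loci gives a 9:3:3:1 phenotypic ratio.
Under the 9:3:3:1 hypothesis (Σ ratio = 16, N = 1689):
  gray-bodied normal-winged: 1689 × 9/16 = 950.0625
  gray-bodied vestigial-winged: 1689 × 3/16 = 316.6875
  ebony-bodied normal-winged: 1689 × 3/16 = 316.6875
  ebony-bodied vestigial-winged: 1689 × 1/16 = 105.5625
χ² = Σ (O − E)² / E
  gray-bodied normal-winged: (950 − 950.0625)² / 950.0625 = 0.0000
  gray-bodied vestigial-winged: (323 − 316.6875)² / 316.6875 = 0.1258
  ebony-bodied normal-winged: (313 − 316.6875)² / 316.6875 = 0.0429
  ebony-bodied vestigial-winged: (103 − 105.5625)² / 105.5625 = 0.0622
χ² = 0.0000 + 0.1258 + 0.0429 + 0.0622 = 0.2309 ≈ 0.231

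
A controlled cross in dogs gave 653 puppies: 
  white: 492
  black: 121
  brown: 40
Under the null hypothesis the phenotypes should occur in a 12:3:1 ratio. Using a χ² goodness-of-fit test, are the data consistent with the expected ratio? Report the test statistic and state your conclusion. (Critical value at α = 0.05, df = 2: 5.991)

0.043; consistent

Total ratio parts = 16. Expected numbers out of 653:
  white: 653 × 12/16 = 489.75
  black: 653 × 3/16 = 122.4375
  brown: 653 × 1/16 = 40.8125
χ² = Σ (O − E)² / E
  white: (492 − 489.75)² / 489.75 = 0.0103
  black: (121 − 122.4375)² / 122.4375 = 0.0169
  brown: (40 − 40.8125)² / 40.8125 = 0.0162
χ² = 0.0103 + 0.0169 + 0.0162 = 0.0434 ≈ 0.043
Degrees of freedom = 3 − 1 = 2; critical value at α = 0.05 is 5.991.
Since 0.043 < 5.991, we fail to reject the null hypothesis — the data are consistent with the 12:3:1 ratio.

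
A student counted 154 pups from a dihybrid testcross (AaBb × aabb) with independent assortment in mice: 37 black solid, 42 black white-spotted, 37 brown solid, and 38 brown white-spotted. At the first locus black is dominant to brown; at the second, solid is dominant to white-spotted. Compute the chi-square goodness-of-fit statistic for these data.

0.442

A dihybrid testcross with independent assortment gives a 1:1:1:1 ratio.
Under the 1:1:1:1 hypothesis (Σ ratio = 4, N = 154):
  black solid: 154 × 1/4 = 38.5
  black white-spotted: 154 × 1/4 = 38.5
  brown solid: 154 × 1/4 = 38.5
  brown white-spotted: 154 × 1/4 = 38.5
χ² = Σ (O − E)² / E
  black solid: (37 − 38.5)² / 38.5 = 0.0584
  black white-spotted: (42 − 38.5)² / 38.5 = 0.3182
  brown solid: (37 − 38.5)² / 38.5 = 0.0584
  brown white-spotted: (38 − 38.5)² / 38.5 = 0.0065
χ² = 0.0584 + 0.3182 + 0.0584 + 0.0065 = 0.4415 ≈ 0.442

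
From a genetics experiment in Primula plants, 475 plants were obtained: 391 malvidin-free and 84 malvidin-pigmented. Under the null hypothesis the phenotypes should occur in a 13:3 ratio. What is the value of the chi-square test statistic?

0.354

Total ratio parts = 16. Expected numbers out of 475:
  malvidin-free: 475 × 13/16 = 385.9375
  malvidin-pigmented: 475 × 3/16 = 89.0625
χ² = Σ (O − E)² / E
  malvidin-free: (391 − 385.9375)² / 385.9375 = 0.0664
  malvidin-pigmented: (84 − 89.0625)² / 89.0625 = 0.2878
χ² = 0.0664 + 0.2878 = 0.3542 ≈ 0.354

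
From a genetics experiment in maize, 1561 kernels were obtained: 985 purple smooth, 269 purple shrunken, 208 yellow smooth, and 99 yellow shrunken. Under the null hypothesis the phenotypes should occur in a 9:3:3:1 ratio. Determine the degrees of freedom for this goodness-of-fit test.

A goodness-of-fit test with 4 phenotype classes has df = 4 − 1 = 3.

3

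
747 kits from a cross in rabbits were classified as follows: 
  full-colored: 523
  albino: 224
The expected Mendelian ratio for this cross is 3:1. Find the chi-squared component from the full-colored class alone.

2.477

Under the 3:1 hypothesis (Σ ratio = 4, N = 747):
  full-colored: 747 × 3/4 = 560.25
  albino: 747 × 1/4 = 186.75
Contribution of full-colored: (523 − 560.25)² / 560.25 = 2.4767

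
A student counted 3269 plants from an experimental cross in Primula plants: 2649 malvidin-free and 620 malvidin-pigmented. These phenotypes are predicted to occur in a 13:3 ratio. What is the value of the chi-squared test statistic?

Total ratio parts = 16. Expected numbers out of 3269:
  malvidin-free: 3269 × 13/16 = 2656.0625
  malvidin-pigmented: 3269 × 3/16 = 612.9375
χ² = Σ (O − E)² / E
  malvidin-free: (2649 − 2656.0625)² / 2656.0625 = 0.0188
  malvidin-pigmented: (620 − 612.9375)² / 612.9375 = 0.0814
χ² = 0.0188 + 0.0814 = 0.1002 ≈ 0.100

0.100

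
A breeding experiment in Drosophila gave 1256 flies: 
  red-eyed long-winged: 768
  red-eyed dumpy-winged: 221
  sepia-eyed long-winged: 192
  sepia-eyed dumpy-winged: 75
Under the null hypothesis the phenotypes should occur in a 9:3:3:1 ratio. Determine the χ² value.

The 9:3:3:1 ratio has 16 parts, so with N = 1256 the expected counts are:
  red-eyed long-winged: 1256 × 9/16 = 706.5
  red-eyed dumpy-winged: 1256 × 3/16 = 235.5
  sepia-eyed long-winged: 1256 × 3/16 = 235.5
  sepia-eyed dumpy-winged: 1256 × 1/16 = 78.5
χ² = Σ (O − E)² / E
  red-eyed long-winged: (768 − 706.5)² / 706.5 = 5.3535
  red-eyed dumpy-winged: (221 − 235.5)² / 235.5 = 0.8928
  sepia-eyed long-winged: (192 − 235.5)² / 235.5 = 8.0350
  sepia-eyed dumpy-winged: (75 − 78.5)² / 78.5 = 0.1561
χ² = 5.3535 + 0.8928 + 8.0350 + 0.1561 = 14.4374 ≈ 14.437

14.437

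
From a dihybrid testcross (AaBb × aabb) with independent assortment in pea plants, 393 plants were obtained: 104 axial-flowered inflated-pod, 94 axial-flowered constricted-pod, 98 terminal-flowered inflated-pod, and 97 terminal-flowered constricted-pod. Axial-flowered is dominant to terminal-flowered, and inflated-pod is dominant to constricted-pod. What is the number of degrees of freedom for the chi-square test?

A dihybrid testcross with independent assortment gives a 1:1:1:1 ratio.
A goodness-of-fit test with 4 phenotype classes has df = 4 − 1 = 3.

3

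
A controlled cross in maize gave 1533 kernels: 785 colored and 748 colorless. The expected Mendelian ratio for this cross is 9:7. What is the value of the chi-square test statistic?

15.844

Total ratio parts = 16. Expected numbers out of 1533:
  colored: 1533 × 9/16 = 862.3125
  colorless: 1533 × 7/16 = 670.6875
χ² = Σ (O − E)² / E
  colored: (785 − 862.3125)² / 862.3125 = 6.9316
  colorless: (748 − 670.6875)² / 670.6875 = 8.9121
χ² = 6.9316 + 8.9121 = 15.8437 ≈ 15.844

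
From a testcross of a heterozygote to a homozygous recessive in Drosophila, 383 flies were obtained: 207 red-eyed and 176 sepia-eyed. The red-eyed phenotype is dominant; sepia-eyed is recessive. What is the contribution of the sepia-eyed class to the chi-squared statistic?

A testcross of a heterozygote (Aa × aa) gives a 1:1 phenotypic ratio.
The 1:1 ratio has 2 parts, so with N = 383 the expected counts are:
  red-eyed: 383 × 1/2 = 191.5
  sepia-eyed: 383 × 1/2 = 191.5
Contribution of sepia-eyed: (176 − 191.5)² / 191.5 = 1.2546

1.255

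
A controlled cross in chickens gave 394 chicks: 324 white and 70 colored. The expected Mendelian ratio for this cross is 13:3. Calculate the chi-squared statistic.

0.250

The 13:3 ratio has 16 parts, so with N = 394 the expected counts are:
  white: 394 × 13/16 = 320.125
  colored: 394 × 3/16 = 73.875
χ² = Σ (O − E)² / E
  white: (324 − 320.125)² / 320.125 = 0.0469
  colored: (70 − 73.875)² / 73.875 = 0.2033
χ² = 0.0469 + 0.2033 = 0.2502 ≈ 0.250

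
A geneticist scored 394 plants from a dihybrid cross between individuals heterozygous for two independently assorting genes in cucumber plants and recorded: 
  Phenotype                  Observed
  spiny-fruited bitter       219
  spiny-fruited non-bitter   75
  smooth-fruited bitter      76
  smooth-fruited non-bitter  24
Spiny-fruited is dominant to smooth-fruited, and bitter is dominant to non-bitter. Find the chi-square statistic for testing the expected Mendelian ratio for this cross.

A dihybrid F₂ with independent assortment and complete dominance at both loci gives a 9:3:3:1 phenotypic ratio.
Total ratio parts = 16. Expected numbers out of 394:
  spiny-fruited bitter: 394 × 9/16 = 221.625
  spiny-fruited non-bitter: 394 × 3/16 = 73.875
  smooth-fruited bitter: 394 × 3/16 = 73.875
  smooth-fruited non-bitter: 394 × 1/16 = 24.625
χ² = Σ (O − E)² / E
  spiny-fruited bitter: (219 − 221.625)² / 221.625 = 0.0311
  spiny-fruited non-bitter: (75 − 73.875)² / 73.875 = 0.0171
  smooth-fruited bitter: (76 − 73.875)² / 73.875 = 0.0611
  smooth-fruited non-bitter: (24 − 24.625)² / 24.625 = 0.0159
χ² = 0.0311 + 0.0171 + 0.0611 + 0.0159 = 0.1252 ≈ 0.125

0.125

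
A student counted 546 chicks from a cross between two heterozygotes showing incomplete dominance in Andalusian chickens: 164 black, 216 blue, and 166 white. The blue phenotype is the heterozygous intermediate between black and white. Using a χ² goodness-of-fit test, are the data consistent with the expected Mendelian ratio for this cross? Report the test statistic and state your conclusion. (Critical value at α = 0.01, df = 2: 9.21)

23.817; not consistent

With incomplete dominance, a heterozygote × heterozygote cross gives a 1:2:1 phenotypic ratio.
Total ratio parts = 4. Expected numbers out of 546:
  black: 546 × 1/4 = 136.5
  blue: 546 × 2/4 = 273
  white: 546 × 1/4 = 136.5
χ² = Σ (O − E)² / E
  black: (164 − 136.5)² / 136.5 = 5.5403
  blue: (216 − 273)² / 273 = 11.9011
  white: (166 − 136.5)² / 136.5 = 6.3755
χ² = 5.5403 + 11.9011 + 6.3755 = 23.8169 ≈ 23.817
Degrees of freedom = 3 − 1 = 2; critical value at α = 0.01 is 9.21.
Since 23.817 > 9.21, we reject the null hypothesis — the data do not fit the 1:2:1 ratio.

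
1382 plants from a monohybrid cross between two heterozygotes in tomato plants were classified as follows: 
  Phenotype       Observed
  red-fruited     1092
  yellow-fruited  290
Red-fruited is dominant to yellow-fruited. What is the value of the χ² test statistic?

11.887

For a monohybrid cross between heterozygotes with complete dominance, the expected phenotypic ratio is 3:1.
The 3:1 ratio has 4 parts, so with N = 1382 the expected counts are:
  red-fruited: 1382 × 3/4 = 1036.5
  yellow-fruited: 1382 × 1/4 = 345.5
χ² = Σ (O − E)² / E
  red-fruited: (1092 − 1036.5)² / 1036.5 = 2.9718
  yellow-fruited: (290 − 345.5)² / 345.5 = 8.9153
χ² = 2.9718 + 8.9153 = 11.8871 ≈ 11.887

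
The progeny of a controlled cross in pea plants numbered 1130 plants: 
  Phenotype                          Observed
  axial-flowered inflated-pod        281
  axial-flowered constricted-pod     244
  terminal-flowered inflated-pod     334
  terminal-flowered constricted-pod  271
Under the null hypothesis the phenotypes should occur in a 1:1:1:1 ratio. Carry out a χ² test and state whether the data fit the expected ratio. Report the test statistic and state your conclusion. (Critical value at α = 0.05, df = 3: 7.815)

Total ratio parts = 4. Expected numbers out of 1130:
  axial-flowered inflated-pod: 1130 × 1/4 = 282.5
  axial-flowered constricted-pod: 1130 × 1/4 = 282.5
  terminal-flowered inflated-pod: 1130 × 1/4 = 282.5
  terminal-flowered constricted-pod: 1130 × 1/4 = 282.5
χ² = Σ (O − E)² / E
  axial-flowered inflated-pod: (281 − 282.5)² / 282.5 = 0.0080
  axial-flowered constricted-pod: (244 − 282.5)² / 282.5 = 5.2469
  terminal-flowered inflated-pod: (334 − 282.5)² / 282.5 = 9.3885
  terminal-flowered constricted-pod: (271 − 282.5)² / 282.5 = 0.4681
χ² = 0.0080 + 5.2469 + 9.3885 + 0.4681 = 15.1115 ≈ 15.112
Degrees of freedom = 4 − 1 = 3; critical value at α = 0.05 is 7.815.
Since 15.112 > 7.815, we reject the null hypothesis — the data do not fit the 1:1:1:1 ratio.

15.112; not consistent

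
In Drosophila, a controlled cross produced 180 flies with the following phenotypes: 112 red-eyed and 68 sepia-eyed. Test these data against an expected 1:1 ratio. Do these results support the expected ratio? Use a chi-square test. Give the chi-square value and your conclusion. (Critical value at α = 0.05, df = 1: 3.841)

Under the 1:1 hypothesis (Σ ratio = 2, N = 180):
  red-eyed: 180 × 1/2 = 90
  sepia-eyed: 180 × 1/2 = 90
χ² = Σ (O − E)² / E
  red-eyed: (112 − 90)² / 90 = 5.3778
  sepia-eyed: (68 − 90)² / 90 = 5.3778
χ² = 5.3778 + 5.3778 = 10.7556 ≈ 10.756
Degrees of freedom = 2 − 1 = 1; critical value at α = 0.05 is 3.841.
Since 10.756 > 3.841, we reject the null hypothesis — the data do not fit the 1:1 ratio.

10.756; not consistent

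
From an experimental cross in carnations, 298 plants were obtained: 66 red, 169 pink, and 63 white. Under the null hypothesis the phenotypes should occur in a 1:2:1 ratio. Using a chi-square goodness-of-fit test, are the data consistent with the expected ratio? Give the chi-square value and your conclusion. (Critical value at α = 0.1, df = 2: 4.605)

Under the 1:2:1 hypothesis (Σ ratio = 4, N = 298):
  red: 298 × 1/4 = 74.5
  pink: 298 × 2/4 = 149
  white: 298 × 1/4 = 74.5
χ² = Σ (O − E)² / E
  red: (66 − 74.5)² / 74.5 = 0.9698
  pink: (169 − 149)² / 149 = 2.6846
  white: (63 − 74.5)² / 74.5 = 1.7752
χ² = 0.9698 + 2.6846 + 1.7752 = 5.4296 ≈ 5.430
Degrees of freedom = 3 − 1 = 2; critical value at α = 0.1 is 4.605.
Since 5.430 > 4.605, we reject the null hypothesis — the data do not fit the 1:2:1 ratio.

5.430; not consistent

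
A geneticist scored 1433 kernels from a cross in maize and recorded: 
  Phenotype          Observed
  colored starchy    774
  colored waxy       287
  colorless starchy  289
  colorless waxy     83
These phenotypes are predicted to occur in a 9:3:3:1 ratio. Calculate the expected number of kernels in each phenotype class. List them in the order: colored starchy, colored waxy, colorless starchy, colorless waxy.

806.0625, 268.6875, 268.6875, 89.5625

Total ratio parts = 16. Expected numbers out of 1433:
  colored starchy: 1433 × 9/16 = 806.0625
  colored waxy: 1433 × 3/16 = 268.6875
  colorless starchy: 1433 × 3/16 = 268.6875
  colorless waxy: 1433 × 1/16 = 89.5625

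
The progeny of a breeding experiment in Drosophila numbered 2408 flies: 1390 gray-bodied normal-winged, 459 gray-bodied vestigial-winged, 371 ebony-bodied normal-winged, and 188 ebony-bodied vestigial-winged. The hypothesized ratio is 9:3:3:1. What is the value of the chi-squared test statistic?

24.752

The 9:3:3:1 ratio has 16 parts, so with N = 2408 the expected counts are:
  gray-bodied normal-winged: 2408 × 9/16 = 1354.5
  gray-bodied vestigial-winged: 2408 × 3/16 = 451.5
  ebony-bodied normal-winged: 2408 × 3/16 = 451.5
  ebony-bodied vestigial-winged: 2408 × 1/16 = 150.5
χ² = Σ (O − E)² / E
  gray-bodied normal-winged: (1390 − 1354.5)² / 1354.5 = 0.9304
  gray-bodied vestigial-winged: (459 − 451.5)² / 451.5 = 0.1246
  ebony-bodied normal-winged: (371 − 451.5)² / 451.5 = 14.3527
  ebony-bodied vestigial-winged: (188 − 150.5)² / 150.5 = 9.3439
χ² = 0.9304 + 0.1246 + 14.3527 + 9.3439 = 24.7516 ≈ 24.752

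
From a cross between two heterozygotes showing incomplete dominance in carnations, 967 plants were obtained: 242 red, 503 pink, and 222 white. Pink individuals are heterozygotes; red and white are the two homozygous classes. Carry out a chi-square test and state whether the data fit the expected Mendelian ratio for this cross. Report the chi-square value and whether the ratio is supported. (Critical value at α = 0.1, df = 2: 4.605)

2.400; consistent

With incomplete dominance, a heterozygote × heterozygote cross gives a 1:2:1 phenotypic ratio.
Under the 1:2:1 hypothesis (Σ ratio = 4, N = 967):
  red: 967 × 1/4 = 241.75
  pink: 967 × 2/4 = 483.5
  white: 967 × 1/4 = 241.75
χ² = Σ (O − E)² / E
  red: (242 − 241.75)² / 241.75 = 0.0003
  pink: (503 − 483.5)² / 483.5 = 0.7865
  white: (222 − 241.75)² / 241.75 = 1.6135
χ² = 0.0003 + 0.7865 + 1.6135 = 2.4003 ≈ 2.400
Degrees of freedom = 3 − 1 = 2; critical value at α = 0.1 is 4.605.
Since 2.400 < 4.605, we fail to reject the null hypothesis — the data are consistent with the 1:2:1 ratio.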